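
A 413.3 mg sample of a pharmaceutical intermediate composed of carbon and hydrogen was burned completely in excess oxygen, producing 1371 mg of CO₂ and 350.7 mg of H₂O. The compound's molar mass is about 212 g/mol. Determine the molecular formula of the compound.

mol C = 1.371 g CO₂ ÷ 44.009 g/mol = 0.031153 mol
mol H = 2 × 0.3507 g H₂O ÷ 18.015 g/mol = 0.038934 mol
Divide by the smallest (0.031153 mol): C 1.000, H 1.250
Multiplying each by 4 gives whole numbers: C 4.00, H 5.00
Empirical formula: C4H5
Empirical-formula mass = 53.08 g/mol; 212 ÷ 53.08 ≈ 4, so the molecular formula is C16H20.

C16H20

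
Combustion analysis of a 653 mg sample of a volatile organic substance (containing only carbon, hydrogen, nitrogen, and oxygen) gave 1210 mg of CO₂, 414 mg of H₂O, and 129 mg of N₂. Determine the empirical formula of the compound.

C3H5NO

mol C = 1.21 g CO₂ ÷ 44.009 g/mol = 0.02749 mol
mol H = 2 × 0.414 g H₂O ÷ 18.015 g/mol = 0.04596 mol
mol N = 2 × 0.129 g N₂ ÷ 28.014 g/mol = 0.009210 mol
mass O = 0.653 − (0.3302 + 0.04633 + 0.1290) = 0.1474 g → mol O = 0.1474 ÷ 15.999 = 0.009215 mol
Divide by the smallest (0.009210 mol): C 2.985, H 4.991, N 1.000, O 1.001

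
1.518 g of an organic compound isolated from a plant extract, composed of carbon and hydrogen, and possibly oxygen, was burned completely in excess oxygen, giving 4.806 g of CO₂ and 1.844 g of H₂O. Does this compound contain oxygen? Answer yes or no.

mol C = 4.806 g CO₂ ÷ 44.009 g/mol = 0.10920 mol
mol H = 2 × 1.844 g H₂O ÷ 18.015 g/mol = 0.20472 mol
C and H together account for 1.5180 g — essentially the entire 1.518 g sample — so the compound contains no oxygen.

no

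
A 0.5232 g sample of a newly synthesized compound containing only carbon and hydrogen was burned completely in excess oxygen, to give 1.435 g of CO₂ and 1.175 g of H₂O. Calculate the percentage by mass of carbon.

74.86%

mol C = 1.435 g CO₂ ÷ 44.009 g/mol = 0.032607 mol
mol H = 2 × 1.175 g H₂O ÷ 18.015 g/mol = 0.13045 mol
mass % C = 0.39164 g ÷ 0.5232 g × 100%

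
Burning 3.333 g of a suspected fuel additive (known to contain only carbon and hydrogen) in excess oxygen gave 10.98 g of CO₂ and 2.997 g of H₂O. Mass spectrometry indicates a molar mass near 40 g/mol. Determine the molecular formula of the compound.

C3H4

mol C = 10.98 g CO₂ ÷ 44.009 g/mol = 0.24949 mol
mol H = 2 × 2.997 g H₂O ÷ 18.015 g/mol = 0.33272 mol
Divide by the smallest (0.24949 mol): C 1.000, H 1.334
Multiplying each by 3 gives whole numbers: C 3.00, H 4.00
Empirical formula: C3H4
Empirical-formula mass = 40.06 g/mol; 40 ÷ 40.06 ≈ 1, so the molecular formula is C3H4.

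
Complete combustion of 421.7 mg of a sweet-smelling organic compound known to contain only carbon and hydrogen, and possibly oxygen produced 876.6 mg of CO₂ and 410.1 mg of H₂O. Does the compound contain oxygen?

yes

mol C = 0.8766 g CO₂ ÷ 44.009 g/mol = 0.019919 mol
mol H = 2 × 0.4101 g H₂O ÷ 18.015 g/mol = 0.045529 mol
C and H account for only 0.28514 g of the 0.4217 g sample; the remaining 0.13656 g must be oxygen.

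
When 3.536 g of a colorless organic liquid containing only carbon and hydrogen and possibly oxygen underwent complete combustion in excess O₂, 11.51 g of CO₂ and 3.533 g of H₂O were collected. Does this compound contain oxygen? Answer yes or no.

no

mol C = 11.51 g CO₂ ÷ 44.009 g/mol = 0.26154 mol
mol H = 2 × 3.533 g H₂O ÷ 18.015 g/mol = 0.39223 mol
C and H together account for 3.5367 g — essentially the entire 3.536 g sample — so the compound contains no oxygen.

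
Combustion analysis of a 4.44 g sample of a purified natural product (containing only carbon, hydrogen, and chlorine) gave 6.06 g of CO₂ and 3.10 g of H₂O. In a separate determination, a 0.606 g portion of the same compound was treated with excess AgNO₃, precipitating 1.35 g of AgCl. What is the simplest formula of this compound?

mol C = 6.06 g CO₂ ÷ 44.009 g/mol = 0.1377 mol
mol H = 2 × 3.10 g H₂O ÷ 18.015 g/mol = 0.3442 mol
From the AgCl data: mol Cl per gram of compound = (1.35 ÷ 143.318) ÷ 0.606 = 0.01554 mol/g, so in the 4.44 g combustion sample mol Cl = 0.06901 mol
Divide by the smallest (0.06901 mol): C 1.995, H 4.987, Cl 1.000

C2H5Cl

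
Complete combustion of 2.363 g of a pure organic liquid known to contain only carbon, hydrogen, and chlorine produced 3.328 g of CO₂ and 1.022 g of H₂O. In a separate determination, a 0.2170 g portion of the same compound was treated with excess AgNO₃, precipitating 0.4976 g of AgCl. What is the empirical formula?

mol C = 3.328 g CO₂ ÷ 44.009 g/mol = 0.075621 mol
mol H = 2 × 1.022 g H₂O ÷ 18.015 g/mol = 0.11346 mol
From the AgCl data: mol Cl per gram of compound = (0.4976 ÷ 143.318) ÷ 0.2170 = 0.016000 mol/g, so in the 2.363 g combustion sample mol Cl = 0.037808 mol
Divide by the smallest (0.037808 mol): C 2.000, H 3.001, Cl 1.000

C2H3Cl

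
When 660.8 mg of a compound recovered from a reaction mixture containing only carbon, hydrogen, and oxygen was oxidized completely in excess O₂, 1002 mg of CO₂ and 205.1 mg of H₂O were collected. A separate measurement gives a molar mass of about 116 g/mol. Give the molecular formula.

mol C = 1.002 g CO₂ ÷ 44.009 g/mol = 0.022768 mol
mol H = 2 × 0.2051 g H₂O ÷ 18.015 g/mol = 0.022770 mol
mass O = 0.6608 − (0.27347 + 0.022952) = 0.36438 g → mol O = 0.36438 ÷ 15.999 = 0.022775 mol
Divide by the smallest (0.022768 mol): C 1.000, H 1.000, O 1.000
Empirical formula: CHO
Empirical-formula mass = 29.02 g/mol; 116 ÷ 29.02 ≈ 4, so the molecular formula is C4H4O4.

C4H4O4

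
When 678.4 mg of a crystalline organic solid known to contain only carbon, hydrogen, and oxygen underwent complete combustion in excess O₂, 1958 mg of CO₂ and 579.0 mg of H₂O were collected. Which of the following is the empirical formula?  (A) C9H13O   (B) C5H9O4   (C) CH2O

mol C = 1.958 g CO₂ ÷ 44.009 g/mol = 0.044491 mol
mol H = 2 × 0.5790 g H₂O ÷ 18.015 g/mol = 0.064280 mol
mass O = 0.6784 − (0.53438 + 0.064794) = 0.079226 g → mol O = 0.079226 ÷ 15.999 = 0.0049519 mol
Divide by the smallest (0.0049519 mol): C 8.985, H 12.981, O 1.000

(A) C9H13O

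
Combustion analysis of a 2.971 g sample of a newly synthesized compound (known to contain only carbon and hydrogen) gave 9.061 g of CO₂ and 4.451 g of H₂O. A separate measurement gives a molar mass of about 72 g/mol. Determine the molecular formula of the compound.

C5H12

mol C = 9.061 g CO₂ ÷ 44.009 g/mol = 0.20589 mol
mol H = 2 × 4.451 g H₂O ÷ 18.015 g/mol = 0.49414 mol
Divide by the smallest (0.20589 mol): C 1.000, H 2.400
Multiplying each by 5 gives whole numbers: C 5.00, H 12.00
Empirical formula: C5H12
Empirical-formula mass = 72.15 g/mol; 72 ÷ 72.15 ≈ 1, so the molecular formula is C5H12.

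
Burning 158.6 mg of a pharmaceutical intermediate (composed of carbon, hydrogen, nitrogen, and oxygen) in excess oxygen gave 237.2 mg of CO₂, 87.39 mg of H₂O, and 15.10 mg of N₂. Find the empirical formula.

mol C = 0.2372 g CO₂ ÷ 44.009 g/mol = 0.0053898 mol
mol H = 2 × 0.08739 g H₂O ÷ 18.015 g/mol = 0.0097019 mol
mol N = 2 × 0.01510 g N₂ ÷ 28.014 g/mol = 0.0010780 mol
mass O = 0.1586 − (0.064737 + 0.0097795 + 0.015100) = 0.068984 g → mol O = 0.068984 ÷ 15.999 = 0.0043117 mol
Divide by the smallest (0.0010780 mol): C 5.000, H 9.000, N 1.000, O 4.000

C5H9NO4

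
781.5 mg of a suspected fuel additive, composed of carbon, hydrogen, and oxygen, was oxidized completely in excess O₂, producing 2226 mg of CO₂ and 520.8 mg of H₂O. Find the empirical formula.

C7H8O

mol C = 2.226 g CO₂ ÷ 44.009 g/mol = 0.050581 mol
mol H = 2 × 0.5208 g H₂O ÷ 18.015 g/mol = 0.057818 mol
mass O = 0.7815 − (0.60752 + 0.058281) = 0.11570 g → mol O = 0.11570 ÷ 15.999 = 0.0072314 mol
Divide by the smallest (0.0072314 mol): C 6.995, H 7.995, O 1.000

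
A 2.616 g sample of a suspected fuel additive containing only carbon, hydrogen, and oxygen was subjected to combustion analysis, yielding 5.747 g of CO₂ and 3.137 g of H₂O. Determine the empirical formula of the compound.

mol C = 5.747 g CO₂ ÷ 44.009 g/mol = 0.13059 mol
mol H = 2 × 3.137 g H₂O ÷ 18.015 g/mol = 0.34827 mol
mass O = 2.616 − (1.5685 + 0.35105) = 0.69647 g → mol O = 0.69647 ÷ 15.999 = 0.043532 mol
Divide by the smallest (0.043532 mol): C 3.000, H 8.000, O 1.000

C3H8O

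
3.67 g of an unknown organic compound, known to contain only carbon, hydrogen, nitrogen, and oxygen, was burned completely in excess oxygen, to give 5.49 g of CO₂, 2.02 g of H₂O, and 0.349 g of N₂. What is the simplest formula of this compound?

mol C = 5.49 g CO₂ ÷ 44.009 g/mol = 0.1247 mol
mol H = 2 × 2.02 g H₂O ÷ 18.015 g/mol = 0.2243 mol
mol N = 2 × 0.349 g N₂ ÷ 28.014 g/mol = 0.02492 mol
mass O = 3.67 − (1.498 + 0.2261 + 0.3490) = 1.597 g → mol O = 1.597 ÷ 15.999 = 0.09979 mol
Divide by the smallest (0.02492 mol): C 5.007, H 9.001, N 1.000, O 4.005

C5H9NO4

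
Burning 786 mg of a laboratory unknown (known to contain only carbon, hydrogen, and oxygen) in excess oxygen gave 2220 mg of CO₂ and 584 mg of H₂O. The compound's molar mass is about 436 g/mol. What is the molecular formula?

mol C = 2.22 g CO₂ ÷ 44.009 g/mol = 0.05044 mol
mol H = 2 × 0.584 g H₂O ÷ 18.015 g/mol = 0.06483 mol
mass O = 0.786 − (0.6059 + 0.06535) = 0.1148 g → mol O = 0.1148 ÷ 15.999 = 0.007173 mol
Divide by the smallest (0.007173 mol): C 7.033, H 9.039, O 1.000
Empirical formula: C7H9O
Empirical-formula mass = 109.15 g/mol; 436 ÷ 109.15 ≈ 4, so the molecular formula is C28H36O4.

C28H36O4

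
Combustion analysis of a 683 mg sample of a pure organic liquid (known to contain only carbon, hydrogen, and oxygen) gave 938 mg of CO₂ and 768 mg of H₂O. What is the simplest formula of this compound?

mol C = 0.938 g CO₂ ÷ 44.009 g/mol = 0.02131 mol
mol H = 2 × 0.768 g H₂O ÷ 18.015 g/mol = 0.08526 mol
mass O = 0.683 − (0.2560 + 0.08594) = 0.3411 g → mol O = 0.3411 ÷ 15.999 = 0.02132 mol
Divide by the smallest (0.02131 mol): C 1.000, H 4.000, O 1.000

CH4O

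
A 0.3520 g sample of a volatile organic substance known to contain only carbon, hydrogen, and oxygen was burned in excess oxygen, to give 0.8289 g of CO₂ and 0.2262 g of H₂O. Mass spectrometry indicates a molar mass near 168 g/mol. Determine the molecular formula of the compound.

mol C = 0.8289 g CO₂ ÷ 44.009 g/mol = 0.018835 mol
mol H = 2 × 0.2262 g H₂O ÷ 18.015 g/mol = 0.025112 mol
mass O = 0.3520 − (0.22622 + 0.025313) = 0.10046 g → mol O = 0.10046 ÷ 15.999 = 0.0062793 mol
Divide by the smallest (0.0062793 mol): C 3.000, H 3.999, O 1.000
Empirical formula: C3H4O
Empirical-formula mass = 56.06 g/mol; 168 ÷ 56.06 ≈ 3, so the molecular formula is C9H12O3.

C9H12O3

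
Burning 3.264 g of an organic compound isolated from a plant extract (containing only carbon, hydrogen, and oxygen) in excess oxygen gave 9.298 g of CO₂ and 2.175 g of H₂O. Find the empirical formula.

C7H8O

mol C = 9.298 g CO₂ ÷ 44.009 g/mol = 0.21127 mol
mol H = 2 × 2.175 g H₂O ÷ 18.015 g/mol = 0.24147 mol
mass O = 3.264 − (2.5376 + 0.24340) = 0.48298 g → mol O = 0.48298 ÷ 15.999 = 0.030188 mol
Divide by the smallest (0.030188 mol): C 6.999, H 7.999, O 1.000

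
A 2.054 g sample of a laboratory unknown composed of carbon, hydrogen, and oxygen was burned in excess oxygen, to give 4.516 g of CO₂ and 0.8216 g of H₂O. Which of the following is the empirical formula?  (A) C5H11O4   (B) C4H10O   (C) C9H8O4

(C) C9H8O4

mol C = 4.516 g CO₂ ÷ 44.009 g/mol = 0.10262 mol
mol H = 2 × 0.8216 g H₂O ÷ 18.015 g/mol = 0.091213 mol
mass O = 2.054 − (1.2325 + 0.091943) = 0.72954 g → mol O = 0.72954 ÷ 15.999 = 0.045599 mol
Divide by the smallest (0.045599 mol): C 2.250, H 2.000, O 1.000
Multiplying each by 4 gives whole numbers: C 9.00, H 8.00, O 4.00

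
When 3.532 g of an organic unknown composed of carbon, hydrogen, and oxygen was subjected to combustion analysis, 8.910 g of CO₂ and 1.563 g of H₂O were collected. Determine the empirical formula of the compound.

C7H6O2

mol C = 8.910 g CO₂ ÷ 44.009 g/mol = 0.20246 mol
mol H = 2 × 1.563 g H₂O ÷ 18.015 g/mol = 0.17352 mol
mass O = 3.532 − (2.4317 + 0.17491) = 0.92536 g → mol O = 0.92536 ÷ 15.999 = 0.057839 mol
Divide by the smallest (0.057839 mol): C 3.500, H 3.000, O 1.000
Multiplying each by 2 gives whole numbers: C 7.00, H 6.00, O 2.00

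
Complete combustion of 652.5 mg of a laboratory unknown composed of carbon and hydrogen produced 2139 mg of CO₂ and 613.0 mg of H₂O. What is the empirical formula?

C5H7

mol C = 2.139 g CO₂ ÷ 44.009 g/mol = 0.048604 mol
mol H = 2 × 0.6130 g H₂O ÷ 18.015 g/mol = 0.068054 mol
Divide by the smallest (0.048604 mol): C 1.000, H 1.400
Multiplying each by 5 gives whole numbers: C 5.00, H 7.00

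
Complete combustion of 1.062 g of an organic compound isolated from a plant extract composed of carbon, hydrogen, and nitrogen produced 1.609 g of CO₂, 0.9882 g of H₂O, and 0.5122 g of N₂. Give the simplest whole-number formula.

CH3N

mol C = 1.609 g CO₂ ÷ 44.009 g/mol = 0.036561 mol
mol H = 2 × 0.9882 g H₂O ÷ 18.015 g/mol = 0.10971 mol
mol N = 2 × 0.5122 g N₂ ÷ 28.014 g/mol = 0.036567 mol
Divide by the smallest (0.036561 mol): C 1.000, H 3.001, N 1.000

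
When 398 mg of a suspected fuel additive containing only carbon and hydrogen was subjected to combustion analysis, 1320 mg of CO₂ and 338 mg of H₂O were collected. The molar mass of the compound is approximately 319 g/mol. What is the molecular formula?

C24H30

mol C = 1.32 g CO₂ ÷ 44.009 g/mol = 0.02999 mol
mol H = 2 × 0.338 g H₂O ÷ 18.015 g/mol = 0.03752 mol
Divide by the smallest (0.02999 mol): C 1.000, H 1.251
Multiplying each by 4 gives whole numbers: C 4.00, H 5.00
Empirical formula: C4H5
Empirical-formula mass = 53.08 g/mol; 319 ÷ 53.08 ≈ 6, so the molecular formula is C24H30.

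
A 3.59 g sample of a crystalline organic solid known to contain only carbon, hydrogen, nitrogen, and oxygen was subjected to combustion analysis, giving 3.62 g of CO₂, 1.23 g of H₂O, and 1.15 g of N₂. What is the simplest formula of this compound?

mol C = 3.62 g CO₂ ÷ 44.009 g/mol = 0.08226 mol
mol H = 2 × 1.23 g H₂O ÷ 18.015 g/mol = 0.1366 mol
mol N = 2 × 1.15 g N₂ ÷ 28.014 g/mol = 0.08210 mol
mass O = 3.59 − (0.9880 + 0.1376 + 1.150) = 1.314 g → mol O = 1.314 ÷ 15.999 = 0.08215 mol
Divide by the smallest (0.08210 mol): C 1.002, H 1.663, N 1.000, O 1.001
Multiplying each by 3 gives whole numbers: C 3.01, H 4.99, N 3.00, O 3.00

C3H5N3O3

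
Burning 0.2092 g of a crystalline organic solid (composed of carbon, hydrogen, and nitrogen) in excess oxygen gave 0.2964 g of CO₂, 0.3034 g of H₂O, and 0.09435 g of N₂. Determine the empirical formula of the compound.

CH5N

mol C = 0.2964 g CO₂ ÷ 44.009 g/mol = 0.0067350 mol
mol H = 2 × 0.3034 g H₂O ÷ 18.015 g/mol = 0.033683 mol
mol N = 2 × 0.09435 g N₂ ÷ 28.014 g/mol = 0.0067359 mol
Divide by the smallest (0.0067350 mol): C 1.000, H 5.001, N 1.000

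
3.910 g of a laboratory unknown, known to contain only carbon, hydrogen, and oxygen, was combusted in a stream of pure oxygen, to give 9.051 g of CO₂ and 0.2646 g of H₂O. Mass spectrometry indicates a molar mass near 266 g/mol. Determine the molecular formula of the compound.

mol C = 9.051 g CO₂ ÷ 44.009 g/mol = 0.20566 mol
mol H = 2 × 0.2646 g H₂O ÷ 18.015 g/mol = 0.029376 mol
mass O = 3.910 − (2.4702 + 0.029611) = 1.4102 g → mol O = 1.4102 ÷ 15.999 = 0.088142 mol
Divide by the smallest (0.029376 mol): C 7.001, H 1.000, O 3.001
Empirical formula: C7HO3
Empirical-formula mass = 133.08 g/mol; 266 ÷ 133.08 ≈ 2, so the molecular formula is C14H2O6.

C14H2O6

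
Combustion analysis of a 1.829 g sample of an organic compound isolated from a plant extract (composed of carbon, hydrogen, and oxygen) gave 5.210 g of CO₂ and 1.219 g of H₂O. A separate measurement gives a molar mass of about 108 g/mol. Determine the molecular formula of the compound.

mol C = 5.210 g CO₂ ÷ 44.009 g/mol = 0.11838 mol
mol H = 2 × 1.219 g H₂O ÷ 18.015 g/mol = 0.13533 mol
mass O = 1.829 − (1.4219 + 0.13641) = 0.27066 g → mol O = 0.27066 ÷ 15.999 = 0.016918 mol
Divide by the smallest (0.016918 mol): C 6.998, H 7.999, O 1.000
Empirical formula: C7H8O
Empirical-formula mass = 108.14 g/mol; 108 ÷ 108.14 ≈ 1, so the molecular formula is C7H8O.

C7H8O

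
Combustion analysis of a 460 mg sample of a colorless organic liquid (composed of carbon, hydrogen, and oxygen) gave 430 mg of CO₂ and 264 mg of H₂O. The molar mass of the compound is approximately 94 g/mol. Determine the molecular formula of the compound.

mol C = 0.430 g CO₂ ÷ 44.009 g/mol = 0.009771 mol
mol H = 2 × 0.264 g H₂O ÷ 18.015 g/mol = 0.02931 mol
mass O = 0.460 − (0.1174 + 0.02954) = 0.3131 g → mol O = 0.3131 ÷ 15.999 = 0.01957 mol
Divide by the smallest (0.009771 mol): C 1.000, H 3.000, O 2.003
Empirical formula: CH3O2
Empirical-formula mass = 47.03 g/mol; 94 ÷ 47.03 ≈ 2, so the molecular formula is C2H6O4.

C2H6O4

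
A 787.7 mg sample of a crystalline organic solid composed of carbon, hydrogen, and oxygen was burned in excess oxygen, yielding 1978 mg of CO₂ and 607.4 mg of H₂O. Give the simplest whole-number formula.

mol C = 1.978 g CO₂ ÷ 44.009 g/mol = 0.044945 mol
mol H = 2 × 0.6074 g H₂O ÷ 18.015 g/mol = 0.067433 mol
mass O = 0.7877 − (0.53984 + 0.067972) = 0.17989 g → mol O = 0.17989 ÷ 15.999 = 0.011244 mol
Divide by the smallest (0.011244 mol): C 3.997, H 5.997, O 1.000

C4H6O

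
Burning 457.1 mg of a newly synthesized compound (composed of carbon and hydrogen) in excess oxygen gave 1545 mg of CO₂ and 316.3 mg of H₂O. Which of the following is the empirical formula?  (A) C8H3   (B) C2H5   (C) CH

(C) CH

mol C = 1.545 g CO₂ ÷ 44.009 g/mol = 0.035106 mol
mol H = 2 × 0.3163 g H₂O ÷ 18.015 g/mol = 0.035115 mol
Divide by the smallest (0.035106 mol): C 1.000, H 1.000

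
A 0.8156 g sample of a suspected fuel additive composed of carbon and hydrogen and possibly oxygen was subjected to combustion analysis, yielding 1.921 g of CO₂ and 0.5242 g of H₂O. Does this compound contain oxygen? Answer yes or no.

mol C = 1.921 g CO₂ ÷ 44.009 g/mol = 0.043650 mol
mol H = 2 × 0.5242 g H₂O ÷ 18.015 g/mol = 0.058196 mol
C and H account for only 0.58294 g of the 0.8156 g sample; the remaining 0.23266 g must be oxygen.

yes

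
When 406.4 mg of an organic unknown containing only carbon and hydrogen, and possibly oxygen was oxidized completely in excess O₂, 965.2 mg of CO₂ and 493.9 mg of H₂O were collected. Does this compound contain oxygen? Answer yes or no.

mol C = 0.9652 g CO₂ ÷ 44.009 g/mol = 0.021932 mol
mol H = 2 × 0.4939 g H₂O ÷ 18.015 g/mol = 0.054832 mol
C and H account for only 0.31869 g of the 0.4064 g sample; the remaining 0.087705 g must be oxygen.

yes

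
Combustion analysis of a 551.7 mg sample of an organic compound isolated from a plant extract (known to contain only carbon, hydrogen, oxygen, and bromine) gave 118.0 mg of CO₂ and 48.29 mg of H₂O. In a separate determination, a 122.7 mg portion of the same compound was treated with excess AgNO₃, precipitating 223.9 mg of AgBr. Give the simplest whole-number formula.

CH2Br2O2

mol C = 0.1180 g CO₂ ÷ 44.009 g/mol = 0.0026813 mol
mol H = 2 × 0.04829 g H₂O ÷ 18.015 g/mol = 0.0053611 mol
From the AgBr data: mol Br per gram of compound = (0.2239 ÷ 187.772) ÷ 0.1227 = 0.0097180 mol/g, so in the 0.5517 g combustion sample mol Br = 0.0053614 mol
mass O = 0.5517 − (0.032205 + 0.0054040 + 0.42840) = 0.085691 g → mol O = 0.085691 ÷ 15.999 = 0.0053560 mol
Divide by the smallest (0.0026813 mol): C 1.000, H 1.999, Br 2.000, O 1.998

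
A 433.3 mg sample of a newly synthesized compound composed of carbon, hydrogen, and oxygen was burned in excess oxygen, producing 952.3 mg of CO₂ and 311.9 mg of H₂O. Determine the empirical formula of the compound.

C5H8O2

mol C = 0.9523 g CO₂ ÷ 44.009 g/mol = 0.021639 mol
mol H = 2 × 0.3119 g H₂O ÷ 18.015 g/mol = 0.034627 mol
mass O = 0.4333 − (0.25990 + 0.034904) = 0.13849 g → mol O = 0.13849 ÷ 15.999 = 0.0086564 mol
Divide by the smallest (0.0086564 mol): C 2.500, H 4.000, O 1.000
Multiplying each by 2 gives whole numbers: C 5.00, H 8.00, O 2.00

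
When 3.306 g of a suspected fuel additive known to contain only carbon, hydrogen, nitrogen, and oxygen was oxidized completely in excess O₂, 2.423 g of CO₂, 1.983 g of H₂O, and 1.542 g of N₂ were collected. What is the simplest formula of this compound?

mol C = 2.423 g CO₂ ÷ 44.009 g/mol = 0.055057 mol
mol H = 2 × 1.983 g H₂O ÷ 18.015 g/mol = 0.22015 mol
mol N = 2 × 1.542 g N₂ ÷ 28.014 g/mol = 0.11009 mol
mass O = 3.306 − (0.66129 + 0.22191 + 1.5420) = 0.88080 g → mol O = 0.88080 ÷ 15.999 = 0.055053 mol
Divide by the smallest (0.055053 mol): C 1.000, H 3.999, N 2.000, O 1.000

CH4N2O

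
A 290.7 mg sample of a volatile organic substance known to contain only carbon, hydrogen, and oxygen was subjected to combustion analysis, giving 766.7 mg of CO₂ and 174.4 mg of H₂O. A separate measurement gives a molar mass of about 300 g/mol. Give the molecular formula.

mol C = 0.7667 g CO₂ ÷ 44.009 g/mol = 0.017421 mol
mol H = 2 × 0.1744 g H₂O ÷ 18.015 g/mol = 0.019362 mol
mass O = 0.2907 − (0.20925 + 0.019517) = 0.061935 g → mol O = 0.061935 ÷ 15.999 = 0.0038712 mol
Divide by the smallest (0.0038712 mol): C 4.500, H 5.002, O 1.000
Multiplying each by 2 gives whole numbers: C 9.00, H 10.00, O 2.00
Empirical formula: C9H10O2
Empirical-formula mass = 150.18 g/mol; 300 ÷ 150.18 ≈ 2, so the molecular formula is C18H20O4.

C18H20O4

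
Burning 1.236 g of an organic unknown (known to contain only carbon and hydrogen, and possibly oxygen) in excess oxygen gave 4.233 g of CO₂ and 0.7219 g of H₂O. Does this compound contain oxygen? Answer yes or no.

no

mol C = 4.233 g CO₂ ÷ 44.009 g/mol = 0.096185 mol
mol H = 2 × 0.7219 g H₂O ÷ 18.015 g/mol = 0.080144 mol
C and H together account for 1.2361 g — essentially the entire 1.236 g sample — so the compound contains no oxygen.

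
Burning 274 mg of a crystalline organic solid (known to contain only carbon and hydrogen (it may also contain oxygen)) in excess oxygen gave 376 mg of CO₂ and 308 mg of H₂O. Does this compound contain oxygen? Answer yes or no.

yes

mol C = 0.376 g CO₂ ÷ 44.009 g/mol = 0.008544 mol
mol H = 2 × 0.308 g H₂O ÷ 18.015 g/mol = 0.03419 mol
C and H account for only 0.1371 g of the 0.274 g sample; the remaining 0.1369 g must be oxygen.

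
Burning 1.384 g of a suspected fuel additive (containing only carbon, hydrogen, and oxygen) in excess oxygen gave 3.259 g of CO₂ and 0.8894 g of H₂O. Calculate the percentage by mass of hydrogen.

mol C = 3.259 g CO₂ ÷ 44.009 g/mol = 0.074053 mol
mol H = 2 × 0.8894 g H₂O ÷ 18.015 g/mol = 0.098740 mol
mass O = 1.384 − (0.88945 + 0.099530) = 0.39502 g → mol O = 0.39502 ÷ 15.999 = 0.024690 mol
mass % H = 0.099530 g ÷ 1.384 g × 100%

7.19%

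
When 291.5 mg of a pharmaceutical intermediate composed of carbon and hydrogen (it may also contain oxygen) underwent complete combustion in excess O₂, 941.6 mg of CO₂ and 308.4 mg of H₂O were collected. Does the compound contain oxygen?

no

mol C = 0.9416 g CO₂ ÷ 44.009 g/mol = 0.021396 mol
mol H = 2 × 0.3084 g H₂O ÷ 18.015 g/mol = 0.034238 mol
C and H together account for 0.29149 g — essentially the entire 0.2915 g sample — so the compound contains no oxygen.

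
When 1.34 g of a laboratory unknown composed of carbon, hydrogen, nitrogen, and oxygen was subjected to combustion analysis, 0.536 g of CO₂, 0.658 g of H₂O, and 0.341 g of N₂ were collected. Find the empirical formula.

mol C = 0.536 g CO₂ ÷ 44.009 g/mol = 0.01218 mol
mol H = 2 × 0.658 g H₂O ÷ 18.015 g/mol = 0.07305 mol
mol N = 2 × 0.341 g N₂ ÷ 28.014 g/mol = 0.02434 mol
mass O = 1.34 − (0.1463 + 0.07363 + 0.3410) = 0.7791 g → mol O = 0.7791 ÷ 15.999 = 0.04870 mol
Divide by the smallest (0.01218 mol): C 1.000, H 5.998, N 1.999, O 3.998

CH6N2O4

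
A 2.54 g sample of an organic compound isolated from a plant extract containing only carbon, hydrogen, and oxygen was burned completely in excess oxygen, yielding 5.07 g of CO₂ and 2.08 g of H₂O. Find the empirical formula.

C2H4O

mol C = 5.07 g CO₂ ÷ 44.009 g/mol = 0.1152 mol
mol H = 2 × 2.08 g H₂O ÷ 18.015 g/mol = 0.2309 mol
mass O = 2.54 − (1.384 + 0.2328) = 0.9235 g → mol O = 0.9235 ÷ 15.999 = 0.05772 mol
Divide by the smallest (0.05772 mol): C 1.996, H 4.000, O 1.000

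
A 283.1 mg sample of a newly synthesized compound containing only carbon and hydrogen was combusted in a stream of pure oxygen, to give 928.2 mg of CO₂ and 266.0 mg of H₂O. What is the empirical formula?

mol C = 0.9282 g CO₂ ÷ 44.009 g/mol = 0.021091 mol
mol H = 2 × 0.2660 g H₂O ÷ 18.015 g/mol = 0.029531 mol
Divide by the smallest (0.021091 mol): C 1.000, H 1.400
Multiplying each by 5 gives whole numbers: C 5.00, H 7.00

C5H7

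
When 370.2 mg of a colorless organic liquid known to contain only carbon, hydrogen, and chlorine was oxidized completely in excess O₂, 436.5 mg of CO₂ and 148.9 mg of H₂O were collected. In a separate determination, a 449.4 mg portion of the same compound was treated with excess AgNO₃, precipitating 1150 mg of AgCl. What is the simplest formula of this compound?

C3H5Cl2

mol C = 0.4365 g CO₂ ÷ 44.009 g/mol = 0.0099184 mol
mol H = 2 × 0.1489 g H₂O ÷ 18.015 g/mol = 0.016531 mol
From the AgCl data: mol Cl per gram of compound = (1.150 ÷ 143.318) ÷ 0.4494 = 0.017855 mol/g, so in the 0.3702 g combustion sample mol Cl = 0.0066100 mol
Divide by the smallest (0.0066100 mol): C 1.501, H 2.501, Cl 1.000
Multiplying each by 2 gives whole numbers: C 3.00, H 5.00, Cl 2.00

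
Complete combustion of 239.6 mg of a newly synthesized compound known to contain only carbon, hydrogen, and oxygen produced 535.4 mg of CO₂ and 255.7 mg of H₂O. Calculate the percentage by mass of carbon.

mol C = 0.5354 g CO₂ ÷ 44.009 g/mol = 0.012166 mol
mol H = 2 × 0.2557 g H₂O ÷ 18.015 g/mol = 0.028387 mol
mass O = 0.2396 − (0.14612 + 0.028615) = 0.064863 g → mol O = 0.064863 ÷ 15.999 = 0.0040542 mol
mass % C = 0.14612 g ÷ 0.2396 g × 100%

60.99%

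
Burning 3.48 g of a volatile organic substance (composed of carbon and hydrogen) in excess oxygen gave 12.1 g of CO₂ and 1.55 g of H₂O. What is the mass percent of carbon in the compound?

mol C = 12.1 g CO₂ ÷ 44.009 g/mol = 0.2749 mol
mol H = 2 × 1.55 g H₂O ÷ 18.015 g/mol = 0.1721 mol
mass % C = 3.302 g ÷ 3.48 g × 100%

94.9%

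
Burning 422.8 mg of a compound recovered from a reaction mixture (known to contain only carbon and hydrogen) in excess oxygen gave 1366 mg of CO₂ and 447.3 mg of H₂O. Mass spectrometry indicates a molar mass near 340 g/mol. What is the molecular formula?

mol C = 1.366 g CO₂ ÷ 44.009 g/mol = 0.031039 mol
mol H = 2 × 0.4473 g H₂O ÷ 18.015 g/mol = 0.049659 mol
Divide by the smallest (0.031039 mol): C 1.000, H 1.600
Multiplying each by 5 gives whole numbers: C 5.00, H 8.00
Empirical formula: C5H8
Empirical-formula mass = 68.12 g/mol; 340 ÷ 68.12 ≈ 5, so the molecular formula is C25H40.

C25H40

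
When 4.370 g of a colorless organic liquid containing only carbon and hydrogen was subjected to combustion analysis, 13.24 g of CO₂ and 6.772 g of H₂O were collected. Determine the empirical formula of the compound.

C2H5

mol C = 13.24 g CO₂ ÷ 44.009 g/mol = 0.30085 mol
mol H = 2 × 6.772 g H₂O ÷ 18.015 g/mol = 0.75182 mol
Divide by the smallest (0.30085 mol): C 1.000, H 2.499
Multiplying each by 2 gives whole numbers: C 2.00, H 5.00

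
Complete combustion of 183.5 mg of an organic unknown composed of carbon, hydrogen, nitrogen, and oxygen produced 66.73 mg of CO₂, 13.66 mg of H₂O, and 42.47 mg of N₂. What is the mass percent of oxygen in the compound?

66.10%

mol C = 0.06673 g CO₂ ÷ 44.009 g/mol = 0.0015163 mol
mol H = 2 × 0.01366 g H₂O ÷ 18.015 g/mol = 0.0015165 mol
mol N = 2 × 0.04247 g N₂ ÷ 28.014 g/mol = 0.0030321 mol
mass O = 0.1835 − (0.018212 + 0.0015286 + 0.042470) = 0.12129 g → mol O = 0.12129 ÷ 15.999 = 0.0075811 mol
mass % O = 0.12129 g ÷ 0.1835 g × 100%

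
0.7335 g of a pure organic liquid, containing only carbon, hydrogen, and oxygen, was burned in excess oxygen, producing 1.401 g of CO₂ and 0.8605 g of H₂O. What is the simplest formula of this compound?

mol C = 1.401 g CO₂ ÷ 44.009 g/mol = 0.031834 mol
mol H = 2 × 0.8605 g H₂O ÷ 18.015 g/mol = 0.095532 mol
mass O = 0.7335 − (0.38236 + 0.096296) = 0.25484 g → mol O = 0.25484 ÷ 15.999 = 0.015929 mol
Divide by the smallest (0.015929 mol): C 1.999, H 5.997, O 1.000

C2H6O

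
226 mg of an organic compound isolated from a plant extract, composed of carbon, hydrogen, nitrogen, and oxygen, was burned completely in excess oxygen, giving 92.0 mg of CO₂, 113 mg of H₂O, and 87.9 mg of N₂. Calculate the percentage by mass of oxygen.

44.4%

mol C = 0.0920 g CO₂ ÷ 44.009 g/mol = 0.002090 mol
mol H = 2 × 0.113 g H₂O ÷ 18.015 g/mol = 0.01255 mol
mol N = 2 × 0.0879 g N₂ ÷ 28.014 g/mol = 0.006275 mol
mass O = 0.226 − (0.02511 + 0.01265 + 0.08790) = 0.1003 g → mol O = 0.1003 ÷ 15.999 = 0.006272 mol
mass % O = 0.1003 g ÷ 0.226 g × 100%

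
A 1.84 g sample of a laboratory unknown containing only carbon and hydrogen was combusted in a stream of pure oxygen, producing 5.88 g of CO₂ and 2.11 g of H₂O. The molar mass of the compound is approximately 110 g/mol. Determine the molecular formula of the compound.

C8H14

mol C = 5.88 g CO₂ ÷ 44.009 g/mol = 0.1336 mol
mol H = 2 × 2.11 g H₂O ÷ 18.015 g/mol = 0.2342 mol
Divide by the smallest (0.1336 mol): C 1.000, H 1.753
Multiplying each by 4 gives whole numbers: C 4.00, H 7.01
Empirical formula: C4H7
Empirical-formula mass = 55.10 g/mol; 110 ÷ 55.10 ≈ 2, so the molecular formula is C8H14.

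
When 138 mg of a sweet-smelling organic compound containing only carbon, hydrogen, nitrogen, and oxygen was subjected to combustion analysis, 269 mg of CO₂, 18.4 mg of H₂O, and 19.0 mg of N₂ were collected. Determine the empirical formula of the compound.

C9H3N2O4

mol C = 0.269 g CO₂ ÷ 44.009 g/mol = 0.006112 mol
mol H = 2 × 0.0184 g H₂O ÷ 18.015 g/mol = 0.002043 mol
mol N = 2 × 0.0190 g N₂ ÷ 28.014 g/mol = 0.001356 mol
mass O = 0.138 − (0.07342 + 0.002059 + 0.01900) = 0.04353 g → mol O = 0.04353 ÷ 15.999 = 0.002720 mol
Divide by the smallest (0.001356 mol): C 4.506, H 1.506, N 1.000, O 2.006
Multiplying each by 2 gives whole numbers: C 9.01, H 3.01, N 2.00, O 4.01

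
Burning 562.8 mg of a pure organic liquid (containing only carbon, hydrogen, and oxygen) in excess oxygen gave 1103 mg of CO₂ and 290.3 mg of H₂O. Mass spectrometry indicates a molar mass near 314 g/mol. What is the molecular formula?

C14H18O8

mol C = 1.103 g CO₂ ÷ 44.009 g/mol = 0.025063 mol
mol H = 2 × 0.2903 g H₂O ÷ 18.015 g/mol = 0.032229 mol
mass O = 0.5628 − (0.30103 + 0.032487) = 0.22928 g → mol O = 0.22928 ÷ 15.999 = 0.014331 mol
Divide by the smallest (0.014331 mol): C 1.749, H 2.249, O 1.000
Multiplying each by 4 gives whole numbers: C 7.00, H 9.00, O 4.00
Empirical formula: C7H9O4
Empirical-formula mass = 157.15 g/mol; 314 ÷ 157.15 ≈ 2, so the molecular formula is C14H18O8.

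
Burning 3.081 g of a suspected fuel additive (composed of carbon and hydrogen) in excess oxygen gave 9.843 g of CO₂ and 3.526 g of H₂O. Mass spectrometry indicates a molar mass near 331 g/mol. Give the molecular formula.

C24H42

mol C = 9.843 g CO₂ ÷ 44.009 g/mol = 0.22366 mol
mol H = 2 × 3.526 g H₂O ÷ 18.015 g/mol = 0.39145 mol
Divide by the smallest (0.22366 mol): C 1.000, H 1.750
Multiplying each by 4 gives whole numbers: C 4.00, H 7.00
Empirical formula: C4H7
Empirical-formula mass = 55.10 g/mol; 331 ÷ 55.10 ≈ 6, so the molecular formula is C24H42.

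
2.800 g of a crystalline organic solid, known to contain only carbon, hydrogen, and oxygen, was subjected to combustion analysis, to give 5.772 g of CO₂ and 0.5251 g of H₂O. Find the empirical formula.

C9H4O5

mol C = 5.772 g CO₂ ÷ 44.009 g/mol = 0.13115 mol
mol H = 2 × 0.5251 g H₂O ÷ 18.015 g/mol = 0.058296 mol
mass O = 2.800 − (1.5753 + 0.058762) = 1.1659 g → mol O = 1.1659 ÷ 15.999 = 0.072876 mol
Divide by the smallest (0.058296 mol): C 2.250, H 1.000, O 1.250
Multiplying each by 4 gives whole numbers: C 9.00, H 4.00, O 5.00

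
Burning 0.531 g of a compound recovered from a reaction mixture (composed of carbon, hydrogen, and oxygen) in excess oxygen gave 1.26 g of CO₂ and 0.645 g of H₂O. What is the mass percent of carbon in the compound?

64.8%

mol C = 1.26 g CO₂ ÷ 44.009 g/mol = 0.02863 mol
mol H = 2 × 0.645 g H₂O ÷ 18.015 g/mol = 0.07161 mol
mass O = 0.531 − (0.3439 + 0.07218) = 0.1149 g → mol O = 0.1149 ÷ 15.999 = 0.007184 mol
mass % C = 0.3439 g ÷ 0.531 g × 100%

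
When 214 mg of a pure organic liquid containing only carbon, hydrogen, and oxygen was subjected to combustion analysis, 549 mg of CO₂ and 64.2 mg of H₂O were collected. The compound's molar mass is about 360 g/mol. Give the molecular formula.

mol C = 0.549 g CO₂ ÷ 44.009 g/mol = 0.01247 mol
mol H = 2 × 0.0642 g H₂O ÷ 18.015 g/mol = 0.007127 mol
mass O = 0.214 − (0.1498 + 0.007184) = 0.05698 g → mol O = 0.05698 ÷ 15.999 = 0.003562 mol
Divide by the smallest (0.003562 mol): C 3.503, H 2.001, O 1.000
Multiplying each by 2 gives whole numbers: C 7.01, H 4.00, O 2.00
Empirical formula: C7H4O2
Empirical-formula mass = 120.11 g/mol; 360 ÷ 120.11 ≈ 3, so the molecular formula is C21H12O6.

C21H12O6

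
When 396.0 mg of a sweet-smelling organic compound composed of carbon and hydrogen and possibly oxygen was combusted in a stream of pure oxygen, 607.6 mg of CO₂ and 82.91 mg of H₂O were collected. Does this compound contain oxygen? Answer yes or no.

mol C = 0.6076 g CO₂ ÷ 44.009 g/mol = 0.013806 mol
mol H = 2 × 0.08291 g H₂O ÷ 18.015 g/mol = 0.0092046 mol
C and H account for only 0.17511 g of the 0.3960 g sample; the remaining 0.22089 g must be oxygen.

yes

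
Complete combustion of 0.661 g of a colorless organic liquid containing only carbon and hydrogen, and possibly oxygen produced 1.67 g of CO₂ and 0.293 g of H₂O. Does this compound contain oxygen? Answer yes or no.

mol C = 1.67 g CO₂ ÷ 44.009 g/mol = 0.03795 mol
mol H = 2 × 0.293 g H₂O ÷ 18.015 g/mol = 0.03253 mol
C and H account for only 0.4886 g of the 0.661 g sample; the remaining 0.1724 g must be oxygen.

yes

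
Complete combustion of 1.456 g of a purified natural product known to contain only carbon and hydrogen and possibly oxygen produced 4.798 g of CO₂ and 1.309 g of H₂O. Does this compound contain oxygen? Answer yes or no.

mol C = 4.798 g CO₂ ÷ 44.009 g/mol = 0.10902 mol
mol H = 2 × 1.309 g H₂O ÷ 18.015 g/mol = 0.14532 mol
C and H together account for 1.4560 g — essentially the entire 1.456 g sample — so the compound contains no oxygen.

no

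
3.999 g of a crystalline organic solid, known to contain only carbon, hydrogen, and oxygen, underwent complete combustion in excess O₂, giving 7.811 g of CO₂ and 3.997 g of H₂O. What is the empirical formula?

C2H5O

mol C = 7.811 g CO₂ ÷ 44.009 g/mol = 0.17749 mol
mol H = 2 × 3.997 g H₂O ÷ 18.015 g/mol = 0.44374 mol
mass O = 3.999 − (2.1318 + 0.44729) = 1.4199 g → mol O = 1.4199 ÷ 15.999 = 0.088751 mol
Divide by the smallest (0.088751 mol): C 2.000, H 5.000, O 1.000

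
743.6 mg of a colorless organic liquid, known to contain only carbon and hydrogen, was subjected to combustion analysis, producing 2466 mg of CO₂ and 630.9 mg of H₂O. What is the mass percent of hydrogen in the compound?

9.49%

mol C = 2.466 g CO₂ ÷ 44.009 g/mol = 0.056034 mol
mol H = 2 × 0.6309 g H₂O ÷ 18.015 g/mol = 0.070042 mol
mass % H = 0.070602 g ÷ 0.7436 g × 100%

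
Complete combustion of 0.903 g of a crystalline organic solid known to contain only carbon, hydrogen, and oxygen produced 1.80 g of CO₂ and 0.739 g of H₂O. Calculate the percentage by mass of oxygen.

mol C = 1.80 g CO₂ ÷ 44.009 g/mol = 0.04090 mol
mol H = 2 × 0.739 g H₂O ÷ 18.015 g/mol = 0.08204 mol
mass O = 0.903 − (0.4913 + 0.08270) = 0.3290 g → mol O = 0.3290 ÷ 15.999 = 0.02057 mol
mass % O = 0.3290 g ÷ 0.903 g × 100%

36.4%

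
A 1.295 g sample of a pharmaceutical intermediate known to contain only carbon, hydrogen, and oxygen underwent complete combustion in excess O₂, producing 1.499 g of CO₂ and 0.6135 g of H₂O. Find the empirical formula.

C2H4O3

mol C = 1.499 g CO₂ ÷ 44.009 g/mol = 0.034061 mol
mol H = 2 × 0.6135 g H₂O ÷ 18.015 g/mol = 0.068110 mol
mass O = 1.295 − (0.40911 + 0.068655) = 0.81724 g → mol O = 0.81724 ÷ 15.999 = 0.051080 mol
Divide by the smallest (0.034061 mol): C 1.000, H 2.000, O 1.500
Multiplying each by 2 gives whole numbers: C 2.00, H 4.00, O 3.00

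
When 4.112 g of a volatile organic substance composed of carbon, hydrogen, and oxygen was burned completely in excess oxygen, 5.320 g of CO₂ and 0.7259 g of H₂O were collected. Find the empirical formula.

C3H2O4

mol C = 5.320 g CO₂ ÷ 44.009 g/mol = 0.12088 mol
mol H = 2 × 0.7259 g H₂O ÷ 18.015 g/mol = 0.080588 mol
mass O = 4.112 − (1.4519 + 0.081233) = 2.5788 g → mol O = 2.5788 ÷ 15.999 = 0.16119 mol
Divide by the smallest (0.080588 mol): C 1.500, H 1.000, O 2.000
Multiplying each by 2 gives whole numbers: C 3.00, H 2.00, O 4.00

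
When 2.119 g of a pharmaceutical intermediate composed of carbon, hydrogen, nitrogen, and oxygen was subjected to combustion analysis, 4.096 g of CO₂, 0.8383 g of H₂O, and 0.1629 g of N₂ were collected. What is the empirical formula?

mol C = 4.096 g CO₂ ÷ 44.009 g/mol = 0.093072 mol
mol H = 2 × 0.8383 g H₂O ÷ 18.015 g/mol = 0.093067 mol
mol N = 2 × 0.1629 g N₂ ÷ 28.014 g/mol = 0.011630 mol
mass O = 2.119 − (1.1179 + 0.093811 + 0.16290) = 0.74440 g → mol O = 0.74440 ÷ 15.999 = 0.046528 mol
Divide by the smallest (0.011630 mol): C 8.003, H 8.002, N 1.000, O 4.001

C8H8NO4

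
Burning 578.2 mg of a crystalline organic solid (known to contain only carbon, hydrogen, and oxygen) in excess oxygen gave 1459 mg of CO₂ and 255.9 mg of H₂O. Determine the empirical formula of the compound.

mol C = 1.459 g CO₂ ÷ 44.009 g/mol = 0.033152 mol
mol H = 2 × 0.2559 g H₂O ÷ 18.015 g/mol = 0.028410 mol
mass O = 0.5782 − (0.39819 + 0.028637) = 0.15137 g → mol O = 0.15137 ÷ 15.999 = 0.0094613 mol
Divide by the smallest (0.0094613 mol): C 3.504, H 3.003, O 1.000
Multiplying each by 2 gives whole numbers: C 7.01, H 6.01, O 2.00

C7H6O2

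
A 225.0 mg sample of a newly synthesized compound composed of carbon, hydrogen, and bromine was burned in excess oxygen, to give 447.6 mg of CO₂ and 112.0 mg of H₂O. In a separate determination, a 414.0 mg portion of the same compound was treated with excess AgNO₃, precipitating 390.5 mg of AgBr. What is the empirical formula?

C9H11Br

mol C = 0.4476 g CO₂ ÷ 44.009 g/mol = 0.010171 mol
mol H = 2 × 0.1120 g H₂O ÷ 18.015 g/mol = 0.012434 mol
From the AgBr data: mol Br per gram of compound = (0.3905 ÷ 187.772) ÷ 0.4140 = 0.0050233 mol/g, so in the 0.2250 g combustion sample mol Br = 0.0011302 mol
Divide by the smallest (0.0011302 mol): C 8.999, H 11.001, Br 1.000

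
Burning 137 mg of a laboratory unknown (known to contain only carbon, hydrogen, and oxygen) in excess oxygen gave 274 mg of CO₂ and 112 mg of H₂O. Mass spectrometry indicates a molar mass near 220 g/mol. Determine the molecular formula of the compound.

C10H20O5

mol C = 0.274 g CO₂ ÷ 44.009 g/mol = 0.006226 mol
mol H = 2 × 0.112 g H₂O ÷ 18.015 g/mol = 0.01243 mol
mass O = 0.137 − (0.07478 + 0.01253) = 0.04969 g → mol O = 0.04969 ÷ 15.999 = 0.003106 mol
Divide by the smallest (0.003106 mol): C 2.005, H 4.004, O 1.000
Empirical formula: C2H4O
Empirical-formula mass = 44.05 g/mol; 220 ÷ 44.05 ≈ 5, so the molecular formula is C10H20O5.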